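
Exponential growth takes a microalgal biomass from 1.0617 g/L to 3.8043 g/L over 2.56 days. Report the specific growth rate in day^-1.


mu = ln(X2/X1) / dt
= ln(3.8043/1.0617) / 2.56
= 0.4985 per day

0.4985 per day


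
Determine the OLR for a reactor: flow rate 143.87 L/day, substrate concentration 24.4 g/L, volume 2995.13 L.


OLR = Q * S / V
= 143.87 * 24.4 / 2995.13
= 1.1720 g/L/day

1.1720 g/L/day


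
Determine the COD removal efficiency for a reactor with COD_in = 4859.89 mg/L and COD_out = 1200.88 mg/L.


eta = (COD_in - COD_out) / COD_in * 100
= (4859.89 - 1200.88) / 4859.89 * 100
= 75.2900%

75.2900%


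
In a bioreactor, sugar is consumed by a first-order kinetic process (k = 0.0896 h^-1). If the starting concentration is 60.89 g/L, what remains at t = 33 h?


S = S0 * exp(-k * t)
S = 60.89 * exp(-0.0896 * 33)
S = 3.1654 g/L

3.1654 g/L


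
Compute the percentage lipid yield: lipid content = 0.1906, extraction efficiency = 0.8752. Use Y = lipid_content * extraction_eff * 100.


Y = lipid_content * extraction_eff * 100
= 0.1906 * 0.8752 * 100
= 16.6813%

16.6813%


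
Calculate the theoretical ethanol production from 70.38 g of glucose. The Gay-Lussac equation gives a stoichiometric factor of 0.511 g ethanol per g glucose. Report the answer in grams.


Theoretical ethanol yield: m_EtOH = 0.511 * m_glucose
m_EtOH = 0.511 * 70.38 = 35.9642 g

35.9642 g


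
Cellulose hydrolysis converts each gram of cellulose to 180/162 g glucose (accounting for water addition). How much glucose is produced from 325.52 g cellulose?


glucose = cellulose * 180/162
= 325.52 * 180/162
= 361.6889 g

361.6889 g


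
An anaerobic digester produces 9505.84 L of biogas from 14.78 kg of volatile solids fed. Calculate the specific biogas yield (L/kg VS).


Y = V / VS
= 9505.84 / 14.78
= 643.1556 L/kg VS

643.1556 L/kg VS


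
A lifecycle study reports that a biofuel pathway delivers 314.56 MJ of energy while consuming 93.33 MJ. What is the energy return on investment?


EROI = E_out / E_in
= 314.56 / 93.33
= 3.3704

3.3704


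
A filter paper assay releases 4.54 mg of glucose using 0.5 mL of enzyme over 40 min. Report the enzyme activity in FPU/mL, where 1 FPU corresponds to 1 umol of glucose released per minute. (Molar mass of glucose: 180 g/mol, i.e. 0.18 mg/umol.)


Activity = glucose_mg / (0.18 mg/umol * V_mL * t_min)
= 4.54 / (0.18 * 0.5 * 40)
= 1.2611 FPU/mL

1.2611 FPU/mL


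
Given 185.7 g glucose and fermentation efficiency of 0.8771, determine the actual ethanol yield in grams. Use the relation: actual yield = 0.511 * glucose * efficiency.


Actual ethanol: m = 0.511 * 185.7 * 0.8771
m = 83.2304 g

83.2304 g


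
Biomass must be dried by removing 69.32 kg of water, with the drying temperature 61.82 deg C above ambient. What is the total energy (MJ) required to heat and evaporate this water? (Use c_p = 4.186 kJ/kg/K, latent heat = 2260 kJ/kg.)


E = m_water * (4.186 * dT + 2260) / 1000
= 69.32 * (4.186 * 61.82 + 2260) / 1000
= 174.6017 MJ

174.6017 MJ


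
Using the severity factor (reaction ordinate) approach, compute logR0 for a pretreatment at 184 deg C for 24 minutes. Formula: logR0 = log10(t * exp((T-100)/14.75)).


logR0 = log10(t * exp((T - 100) / 14.75))
= log10(24 * exp((184 - 100) / 14.75))
= 3.8535

3.8535


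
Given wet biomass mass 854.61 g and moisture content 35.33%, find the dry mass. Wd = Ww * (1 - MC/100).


Wd = Ww * (1 - MC/100)
= 854.61 * (1 - 35.33/100)
= 552.6763 g

552.6763 g


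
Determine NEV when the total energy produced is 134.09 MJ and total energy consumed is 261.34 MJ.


NEV = E_out - E_in
= 134.09 - 261.34
= -127.2500 MJ

-127.2500 MJ


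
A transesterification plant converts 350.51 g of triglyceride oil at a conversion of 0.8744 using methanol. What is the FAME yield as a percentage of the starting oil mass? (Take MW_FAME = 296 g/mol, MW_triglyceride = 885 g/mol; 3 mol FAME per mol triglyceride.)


m_FAME = oil * conv * (3 * 296 / 885) = oil * conv * (888/885)
= 350.51 * 0.8744 * 888 / 885
= 307.5249 g
Y = m_FAME / oil * 100 = conv * (888/885) * 100
= 0.8744 * 888 / 885 * 100
= 87.74%

87.74%


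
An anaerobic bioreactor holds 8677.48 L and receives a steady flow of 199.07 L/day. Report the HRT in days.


HRT = V / Q
= 8677.48 / 199.07
= 43.5901 days

43.5901 days


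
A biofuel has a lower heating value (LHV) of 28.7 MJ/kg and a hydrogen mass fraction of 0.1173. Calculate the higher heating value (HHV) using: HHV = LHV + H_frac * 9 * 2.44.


HHV = LHV + H_frac * 9 * 2.44
= 28.7 + 0.1173 * 9 * 2.44
= 31.2759 MJ/kg

31.2759 MJ/kg


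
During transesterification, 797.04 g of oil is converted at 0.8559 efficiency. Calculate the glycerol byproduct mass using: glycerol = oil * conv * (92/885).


glycerol = oil * conv * (92/885)
= 797.04 * 0.8559 * 92 / 885
= 70.9166 g

70.9166 g


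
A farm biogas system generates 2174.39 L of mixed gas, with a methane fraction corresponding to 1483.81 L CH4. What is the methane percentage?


CH4% = V_CH4 / V_total * 100
= 1483.81 / 2174.39 * 100
= 68.2403%

68.2403%


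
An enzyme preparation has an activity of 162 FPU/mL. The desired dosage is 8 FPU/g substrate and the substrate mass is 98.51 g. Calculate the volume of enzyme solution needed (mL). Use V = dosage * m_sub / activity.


V = dosage * m_sub / activity
V = 8 * 98.51 / 162
V = 4.8647 mL

4.8647 mL


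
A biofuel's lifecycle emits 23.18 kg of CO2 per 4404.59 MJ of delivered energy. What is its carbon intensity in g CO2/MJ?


CI = CO2 * 1000 / E
= 23.18 * 1000 / 4404.59
= 5.2627 g CO2/MJ

5.2627 g CO2/MJ


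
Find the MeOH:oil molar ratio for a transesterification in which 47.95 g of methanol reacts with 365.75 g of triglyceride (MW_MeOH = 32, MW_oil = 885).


Molar ratio = n_MeOH / n_oil = (MeOH/32) / (oil/885) = (MeOH * 885) / (32 * oil)
= (47.95 * 885) / (32 * 365.75)
= 3.6257

3.6257


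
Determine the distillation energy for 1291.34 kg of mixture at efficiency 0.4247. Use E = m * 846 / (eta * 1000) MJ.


E = m * 846 / (eta * 1000)
= 1291.34 * 846 / (0.4247 * 1000)
= 2572.3420 MJ

2572.3420 MJ


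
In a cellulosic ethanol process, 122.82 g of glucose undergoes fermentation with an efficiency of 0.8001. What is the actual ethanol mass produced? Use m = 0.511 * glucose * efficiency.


Actual ethanol: m = 0.511 * 122.82 * 0.8001
m = 50.2151 g

50.2151 g


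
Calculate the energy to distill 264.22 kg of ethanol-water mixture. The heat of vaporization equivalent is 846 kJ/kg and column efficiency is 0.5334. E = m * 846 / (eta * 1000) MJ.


E = m * 846 / (eta * 1000)
= 264.22 * 846 / (0.5334 * 1000)
= 419.0666 MJ

419.0666 MJ


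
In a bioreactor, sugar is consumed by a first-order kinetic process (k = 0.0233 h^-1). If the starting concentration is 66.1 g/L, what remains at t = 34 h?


S = S0 * exp(-k * t)
S = 66.1 * exp(-0.0233 * 34)
S = 29.9332 g/L

29.9332 g/L


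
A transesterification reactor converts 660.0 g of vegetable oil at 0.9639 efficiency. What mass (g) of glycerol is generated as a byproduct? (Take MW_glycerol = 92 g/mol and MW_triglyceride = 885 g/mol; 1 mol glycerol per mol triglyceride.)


glycerol = oil * conv * (92/885)
= 660.0 * 0.9639 * 92 / 885
= 66.1333 g

66.1333 g


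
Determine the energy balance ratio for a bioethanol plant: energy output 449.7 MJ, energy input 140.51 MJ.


EROI = E_out / E_in
= 449.7 / 140.51
= 3.2005

3.2005


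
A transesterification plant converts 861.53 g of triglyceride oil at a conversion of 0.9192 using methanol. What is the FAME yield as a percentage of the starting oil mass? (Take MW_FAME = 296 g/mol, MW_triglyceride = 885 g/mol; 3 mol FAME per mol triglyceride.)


m_FAME = oil * conv * (3 * 296 / 885) = oil * conv * (888/885)
= 861.53 * 0.9192 * 888 / 885
= 794.6028 g
Y = m_FAME / oil * 100 = conv * (888/885) * 100
= 0.9192 * 888 / 885 * 100
= 92.23%

92.23%


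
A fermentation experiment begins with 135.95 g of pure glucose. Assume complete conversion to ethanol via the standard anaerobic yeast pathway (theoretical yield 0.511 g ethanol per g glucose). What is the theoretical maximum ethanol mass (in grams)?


Theoretical ethanol yield: m_EtOH = 0.511 * m_glucose
m_EtOH = 0.511 * 135.95 = 69.4704 g

69.4704 g


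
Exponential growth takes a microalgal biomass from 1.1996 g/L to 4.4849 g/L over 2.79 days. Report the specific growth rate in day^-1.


mu = ln(X2/X1) / dt
= ln(4.4849/1.1996) / 2.79
= 0.4727 per day

0.4727 per day


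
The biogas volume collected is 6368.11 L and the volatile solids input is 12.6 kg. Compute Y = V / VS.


Y = V / VS
= 6368.11 / 12.6
= 505.4056 L/kg VS

505.4056 L/kg VS


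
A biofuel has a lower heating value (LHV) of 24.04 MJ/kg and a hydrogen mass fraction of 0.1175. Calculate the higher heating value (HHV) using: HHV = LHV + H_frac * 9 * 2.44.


HHV = LHV + H_frac * 9 * 2.44
= 24.04 + 0.1175 * 9 * 2.44
= 26.6203 MJ/kg

26.6203 MJ/kg


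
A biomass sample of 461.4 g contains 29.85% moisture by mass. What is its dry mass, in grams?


Wd = Ww * (1 - MC/100)
= 461.4 * (1 - 29.85/100)
= 323.6721 g

323.6721 g


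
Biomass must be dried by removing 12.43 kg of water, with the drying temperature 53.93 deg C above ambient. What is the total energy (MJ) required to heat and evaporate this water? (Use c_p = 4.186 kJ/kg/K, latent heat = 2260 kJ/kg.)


E = m_water * (4.186 * dT + 2260) / 1000
= 12.43 * (4.186 * 53.93 + 2260) / 1000
= 30.8979 MJ

30.8979 MJ


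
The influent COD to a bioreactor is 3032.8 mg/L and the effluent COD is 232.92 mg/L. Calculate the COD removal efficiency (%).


eta = (COD_in - COD_out) / COD_in * 100
= (3032.8 - 232.92) / 3032.8 * 100
= 92.3200%

92.3200%


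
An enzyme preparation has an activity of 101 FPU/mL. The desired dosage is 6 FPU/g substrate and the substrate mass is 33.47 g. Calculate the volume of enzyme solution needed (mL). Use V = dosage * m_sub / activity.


V = dosage * m_sub / activity
V = 6 * 33.47 / 101
V = 1.9883 mL

1.9883 mL


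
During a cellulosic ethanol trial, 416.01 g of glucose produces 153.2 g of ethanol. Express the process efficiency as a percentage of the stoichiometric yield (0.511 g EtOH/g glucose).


Fermentation efficiency = (actual / (0.511 * glucose)) * 100
= (153.2 / (0.511 * 416.01)) * 100
= 72.0666%

72.0666%


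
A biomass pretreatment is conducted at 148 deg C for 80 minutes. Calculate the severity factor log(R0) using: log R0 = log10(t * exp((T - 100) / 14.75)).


logR0 = log10(t * exp((T - 100) / 14.75))
= log10(80 * exp((148 - 100) / 14.75))
= 3.3164

3.3164


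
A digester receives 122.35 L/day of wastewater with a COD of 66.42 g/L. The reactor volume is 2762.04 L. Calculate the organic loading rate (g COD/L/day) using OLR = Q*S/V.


OLR = Q * S / V
= 122.35 * 66.42 / 2762.04
= 2.9422 g/L/day

2.9422 g/L/day


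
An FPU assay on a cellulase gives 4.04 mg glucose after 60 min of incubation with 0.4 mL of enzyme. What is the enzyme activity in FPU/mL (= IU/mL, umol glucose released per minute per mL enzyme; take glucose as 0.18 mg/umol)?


Activity = glucose_mg / (0.18 mg/umol * V_mL * t_min)
= 4.04 / (0.18 * 0.4 * 60)
= 0.9352 FPU/mL

0.9352 FPU/mL


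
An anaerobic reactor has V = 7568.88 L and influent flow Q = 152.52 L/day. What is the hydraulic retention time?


HRT = V / Q
= 7568.88 / 152.52
= 49.6255 days

49.6255 days


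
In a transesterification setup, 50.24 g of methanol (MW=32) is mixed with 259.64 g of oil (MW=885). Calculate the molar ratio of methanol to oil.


Molar ratio = n_MeOH / n_oil = (MeOH/32) / (oil/885) = (MeOH * 885) / (32 * oil)
= (50.24 * 885) / (32 * 259.64)
= 5.3514

5.3514


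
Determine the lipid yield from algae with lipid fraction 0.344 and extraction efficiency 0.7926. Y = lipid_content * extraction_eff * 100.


Y = lipid_content * extraction_eff * 100
= 0.344 * 0.7926 * 100
= 27.2654%

27.2654%


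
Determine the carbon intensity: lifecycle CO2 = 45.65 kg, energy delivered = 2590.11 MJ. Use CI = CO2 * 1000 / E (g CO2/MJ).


CI = CO2 * 1000 / E
= 45.65 * 1000 / 2590.11
= 17.6247 g CO2/MJ

17.6247 g CO2/MJ


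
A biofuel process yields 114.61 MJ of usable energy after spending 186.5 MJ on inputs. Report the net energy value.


NEV = E_out - E_in
= 114.61 - 186.5
= -71.8900 MJ

-71.8900 MJ


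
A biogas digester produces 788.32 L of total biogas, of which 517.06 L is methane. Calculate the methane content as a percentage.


CH4% = V_CH4 / V_total * 100
= 517.06 / 788.32 * 100
= 65.5901%

65.5901%


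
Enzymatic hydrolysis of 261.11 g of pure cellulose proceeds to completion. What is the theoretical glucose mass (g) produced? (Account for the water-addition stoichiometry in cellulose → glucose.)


glucose = cellulose * 180/162
= 261.11 * 180/162
= 290.1222 g

290.1222 g


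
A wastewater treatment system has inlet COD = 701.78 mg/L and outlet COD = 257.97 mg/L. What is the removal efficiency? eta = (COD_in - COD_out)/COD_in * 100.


eta = (COD_in - COD_out) / COD_in * 100
= (701.78 - 257.97) / 701.78 * 100
= 63.2406%

63.2406%


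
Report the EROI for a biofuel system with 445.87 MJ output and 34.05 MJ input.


EROI = E_out / E_in
= 445.87 / 34.05
= 13.0946

13.0946


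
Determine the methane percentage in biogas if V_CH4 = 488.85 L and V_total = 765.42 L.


CH4% = V_CH4 / V_total * 100
= 488.85 / 765.42 * 100
= 63.8669%

63.8669%


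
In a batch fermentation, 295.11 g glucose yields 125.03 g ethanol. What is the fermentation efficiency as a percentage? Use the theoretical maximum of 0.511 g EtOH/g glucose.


Fermentation efficiency = (actual / (0.511 * glucose)) * 100
= (125.03 / (0.511 * 295.11)) * 100
= 82.9105%

82.9105%


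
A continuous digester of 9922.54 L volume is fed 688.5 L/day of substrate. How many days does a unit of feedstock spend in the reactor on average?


HRT = V / Q
= 9922.54 / 688.5
= 14.4118 days

14.4118 days


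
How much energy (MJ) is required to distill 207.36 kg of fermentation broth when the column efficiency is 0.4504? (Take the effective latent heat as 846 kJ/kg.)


E = m * 846 / (eta * 1000)
= 207.36 * 846 / (0.4504 * 1000)
= 389.4906 MJ

389.4906 MJ


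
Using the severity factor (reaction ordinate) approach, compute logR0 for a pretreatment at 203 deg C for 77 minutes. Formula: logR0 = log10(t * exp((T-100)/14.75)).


logR0 = log10(t * exp((T - 100) / 14.75))
= log10(77 * exp((203 - 100) / 14.75))
= 4.9192

4.9192


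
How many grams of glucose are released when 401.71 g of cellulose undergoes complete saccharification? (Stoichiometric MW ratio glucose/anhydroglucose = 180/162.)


glucose = cellulose * 180/162
= 401.71 * 180/162
= 446.3444 g

446.3444 g


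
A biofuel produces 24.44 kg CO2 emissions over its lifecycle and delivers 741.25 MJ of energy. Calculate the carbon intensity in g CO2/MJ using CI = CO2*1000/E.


CI = CO2 * 1000 / E
= 24.44 * 1000 / 741.25
= 32.9713 g CO2/MJ

32.9713 g CO2/MJ


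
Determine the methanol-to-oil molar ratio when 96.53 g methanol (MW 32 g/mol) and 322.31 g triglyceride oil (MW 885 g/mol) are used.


Molar ratio = n_MeOH / n_oil = (MeOH/32) / (oil/885) = (MeOH * 885) / (32 * oil)
= (96.53 * 885) / (32 * 322.31)
= 8.2829

8.2829


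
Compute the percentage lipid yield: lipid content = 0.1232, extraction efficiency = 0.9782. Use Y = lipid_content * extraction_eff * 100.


Y = lipid_content * extraction_eff * 100
= 0.1232 * 0.9782 * 100
= 12.0514%

12.0514%


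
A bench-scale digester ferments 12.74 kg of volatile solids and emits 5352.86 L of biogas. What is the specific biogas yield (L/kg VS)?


Y = V / VS
= 5352.86 / 12.74
= 420.1617 L/kg VS

420.1617 L/kg VS


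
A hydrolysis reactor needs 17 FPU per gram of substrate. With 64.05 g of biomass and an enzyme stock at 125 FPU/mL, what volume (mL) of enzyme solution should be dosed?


V = dosage * m_sub / activity
V = 17 * 64.05 / 125
V = 8.7108 mL

8.7108 mL


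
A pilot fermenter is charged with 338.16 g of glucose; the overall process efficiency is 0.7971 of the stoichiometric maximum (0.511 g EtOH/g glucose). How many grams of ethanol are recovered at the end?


Actual ethanol: m = 0.511 * 338.16 * 0.7971
m = 137.7387 g

137.7387 g


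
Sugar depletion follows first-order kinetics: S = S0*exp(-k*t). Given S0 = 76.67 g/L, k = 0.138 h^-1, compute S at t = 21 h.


S = S0 * exp(-k * t)
S = 76.67 * exp(-0.138 * 21)
S = 4.2271 g/L

4.2271 g/L


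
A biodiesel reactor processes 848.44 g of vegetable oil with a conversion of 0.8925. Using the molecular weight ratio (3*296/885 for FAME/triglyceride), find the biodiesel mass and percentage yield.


m_FAME = oil * conv * (3 * 296 / 885) = oil * conv * (888/885)
= 848.44 * 0.8925 * 888 / 885
= 759.7996 g
Y = m_FAME / oil * 100 = conv * (888/885) * 100
= 0.8925 * 888 / 885 * 100
= 89.55%

759.7996 g FAME; Y = 89.55%


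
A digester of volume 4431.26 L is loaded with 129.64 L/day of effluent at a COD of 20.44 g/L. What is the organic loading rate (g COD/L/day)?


OLR = Q * S / V
= 129.64 * 20.44 / 4431.26
= 0.5980 g/L/day

0.5980 g/L/day


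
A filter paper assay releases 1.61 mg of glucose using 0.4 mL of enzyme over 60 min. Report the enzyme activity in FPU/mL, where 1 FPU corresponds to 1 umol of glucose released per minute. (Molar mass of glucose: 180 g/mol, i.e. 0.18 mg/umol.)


Activity = glucose_mg / (0.18 mg/umol * V_mL * t_min)
= 1.61 / (0.18 * 0.4 * 60)
= 0.3727 FPU/mL

0.3727 FPU/mL


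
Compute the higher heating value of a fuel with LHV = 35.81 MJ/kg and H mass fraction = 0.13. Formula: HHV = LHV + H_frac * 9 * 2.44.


HHV = LHV + H_frac * 9 * 2.44
= 35.81 + 0.13 * 9 * 2.44
= 38.6648 MJ/kg

38.6648 MJ/kg


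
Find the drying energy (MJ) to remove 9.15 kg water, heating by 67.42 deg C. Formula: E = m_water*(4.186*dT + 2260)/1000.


E = m_water * (4.186 * dT + 2260) / 1000
= 9.15 * (4.186 * 67.42 + 2260) / 1000
= 23.2613 MJ

23.2613 MJ


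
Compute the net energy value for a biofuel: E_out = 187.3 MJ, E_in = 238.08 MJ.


NEV = E_out - E_in
= 187.3 - 238.08
= -50.7800 MJ

-50.7800 MJ


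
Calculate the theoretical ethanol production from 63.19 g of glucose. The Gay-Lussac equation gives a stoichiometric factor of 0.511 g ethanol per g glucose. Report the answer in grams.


Theoretical ethanol yield: m_EtOH = 0.511 * m_glucose
m_EtOH = 0.511 * 63.19 = 32.2901 g

32.2901 g


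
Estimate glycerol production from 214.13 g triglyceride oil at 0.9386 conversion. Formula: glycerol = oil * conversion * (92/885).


glycerol = oil * conv * (92/885)
= 214.13 * 0.9386 * 92 / 885
= 20.8931 g

20.8931 g


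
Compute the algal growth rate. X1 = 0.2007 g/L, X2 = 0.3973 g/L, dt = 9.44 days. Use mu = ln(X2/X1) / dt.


mu = ln(X2/X1) / dt
= ln(0.3973/0.2007) / 9.44
= 0.0723 per day

0.0723 per day


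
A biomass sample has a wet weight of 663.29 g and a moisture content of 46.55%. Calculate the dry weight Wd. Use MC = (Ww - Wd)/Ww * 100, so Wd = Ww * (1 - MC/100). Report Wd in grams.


Wd = Ww * (1 - MC/100)
= 663.29 * (1 - 46.55/100)
= 354.5285 g

354.5285 g


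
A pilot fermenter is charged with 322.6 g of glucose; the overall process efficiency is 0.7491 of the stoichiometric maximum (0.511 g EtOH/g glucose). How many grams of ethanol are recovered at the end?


Actual ethanol: m = 0.511 * 322.6 * 0.7491
m = 123.4881 g

123.4881 g


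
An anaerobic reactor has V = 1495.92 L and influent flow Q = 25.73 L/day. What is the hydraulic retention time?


HRT = V / Q
= 1495.92 / 25.73
= 58.1391 days

58.1391 days


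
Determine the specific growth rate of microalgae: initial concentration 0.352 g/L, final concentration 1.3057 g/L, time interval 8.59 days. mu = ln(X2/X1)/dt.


mu = ln(X2/X1) / dt
= ln(1.3057/0.352) / 8.59
= 0.1526 per day

0.1526 per day


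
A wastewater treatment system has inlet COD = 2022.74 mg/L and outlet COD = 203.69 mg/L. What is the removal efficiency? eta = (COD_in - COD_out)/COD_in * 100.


eta = (COD_in - COD_out) / COD_in * 100
= (2022.74 - 203.69) / 2022.74 * 100
= 89.9300%

89.9300%


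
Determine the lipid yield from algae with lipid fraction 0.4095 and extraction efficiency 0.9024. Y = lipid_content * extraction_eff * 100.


Y = lipid_content * extraction_eff * 100
= 0.4095 * 0.9024 * 100
= 36.9533%

36.9533%


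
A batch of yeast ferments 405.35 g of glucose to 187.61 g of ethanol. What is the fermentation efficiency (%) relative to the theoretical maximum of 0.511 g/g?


Fermentation efficiency = (actual / (0.511 * glucose)) * 100
= (187.61 / (0.511 * 405.35)) * 100
= 90.5743%

90.5743%


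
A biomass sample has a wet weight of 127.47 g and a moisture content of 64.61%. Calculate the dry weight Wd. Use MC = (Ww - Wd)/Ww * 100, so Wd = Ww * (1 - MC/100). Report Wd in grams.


Wd = Ww * (1 - MC/100)
= 127.47 * (1 - 64.61/100)
= 45.1116 g

45.1116 g


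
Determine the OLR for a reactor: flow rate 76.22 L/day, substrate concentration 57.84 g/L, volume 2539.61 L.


OLR = Q * S / V
= 76.22 * 57.84 / 2539.61
= 1.7359 g/L/day

1.7359 g/L/day


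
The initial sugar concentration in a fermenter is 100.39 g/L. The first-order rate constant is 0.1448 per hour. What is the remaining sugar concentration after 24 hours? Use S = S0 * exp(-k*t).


S = S0 * exp(-k * t)
S = 100.39 * exp(-0.1448 * 24)
S = 3.1076 g/L

3.1076 g/L


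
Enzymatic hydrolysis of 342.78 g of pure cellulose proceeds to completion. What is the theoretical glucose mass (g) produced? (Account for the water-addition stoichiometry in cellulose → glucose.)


glucose = cellulose * 180/162
= 342.78 * 180/162
= 380.8667 g

380.8667 g


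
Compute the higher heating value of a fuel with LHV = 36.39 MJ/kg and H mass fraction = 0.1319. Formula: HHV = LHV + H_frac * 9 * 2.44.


HHV = LHV + H_frac * 9 * 2.44
= 36.39 + 0.1319 * 9 * 2.44
= 39.2865 MJ/kg

39.2865 MJ/kg


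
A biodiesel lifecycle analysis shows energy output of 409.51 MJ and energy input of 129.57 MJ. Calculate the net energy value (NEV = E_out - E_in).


NEV = E_out - E_in
= 409.51 - 129.57
= 279.9400 MJ

279.9400 MJ


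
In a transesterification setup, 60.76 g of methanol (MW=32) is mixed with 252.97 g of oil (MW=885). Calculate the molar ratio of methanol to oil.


Molar ratio = n_MeOH / n_oil = (MeOH/32) / (oil/885) = (MeOH * 885) / (32 * oil)
= (60.76 * 885) / (32 * 252.97)
= 6.6427

6.6427


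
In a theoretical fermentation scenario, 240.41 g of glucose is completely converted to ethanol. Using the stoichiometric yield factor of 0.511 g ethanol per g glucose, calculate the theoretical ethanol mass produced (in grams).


Theoretical ethanol yield: m_EtOH = 0.511 * m_glucose
m_EtOH = 0.511 * 240.41 = 122.8495 g

122.8495 g


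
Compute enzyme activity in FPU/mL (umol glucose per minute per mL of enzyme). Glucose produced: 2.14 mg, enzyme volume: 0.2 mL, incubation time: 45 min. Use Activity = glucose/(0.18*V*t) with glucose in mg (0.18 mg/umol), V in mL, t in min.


Activity = glucose_mg / (0.18 mg/umol * V_mL * t_min)
= 2.14 / (0.18 * 0.2 * 45)
= 1.3210 FPU/mL

1.3210 FPU/mL


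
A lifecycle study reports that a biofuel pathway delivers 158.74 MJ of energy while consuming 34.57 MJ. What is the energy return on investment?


EROI = E_out / E_in
= 158.74 / 34.57
= 4.5918

4.5918


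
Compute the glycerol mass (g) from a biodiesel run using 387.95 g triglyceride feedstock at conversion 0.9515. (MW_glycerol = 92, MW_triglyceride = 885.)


glycerol = oil * conv * (92/885)
= 387.95 * 0.9515 * 92 / 885
= 38.3733 g

38.3733 g


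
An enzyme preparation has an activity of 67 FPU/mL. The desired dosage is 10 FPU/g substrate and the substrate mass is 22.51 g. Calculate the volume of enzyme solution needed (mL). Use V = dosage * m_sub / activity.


V = dosage * m_sub / activity
V = 10 * 22.51 / 67
V = 3.3597 mL

3.3597 mL


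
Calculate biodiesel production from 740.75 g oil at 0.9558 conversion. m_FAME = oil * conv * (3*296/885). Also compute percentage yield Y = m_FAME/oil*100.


m_FAME = oil * conv * (3 * 296 / 885) = oil * conv * (888/885)
= 740.75 * 0.9558 * 888 / 885
= 710.4089 g
Y = m_FAME / oil * 100 = conv * (888/885) * 100
= 0.9558 * 888 / 885 * 100
= 95.90%

710.4089 g FAME; Y = 95.90%


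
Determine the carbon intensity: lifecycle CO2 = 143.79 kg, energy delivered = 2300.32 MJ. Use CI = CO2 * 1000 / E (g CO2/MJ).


CI = CO2 * 1000 / E
= 143.79 * 1000 / 2300.32
= 62.5087 g CO2/MJ

62.5087 g CO2/MJ


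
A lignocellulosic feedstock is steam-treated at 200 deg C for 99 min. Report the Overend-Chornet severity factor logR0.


logR0 = log10(t * exp((T - 100) / 14.75))
= log10(99 * exp((200 - 100) / 14.75))
= 4.9400

4.9400


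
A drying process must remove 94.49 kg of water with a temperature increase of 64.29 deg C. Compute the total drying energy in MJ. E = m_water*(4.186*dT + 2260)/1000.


E = m_water * (4.186 * dT + 2260) / 1000
= 94.49 * (4.186 * 64.29 + 2260) / 1000
= 238.9764 MJ

238.9764 MJ


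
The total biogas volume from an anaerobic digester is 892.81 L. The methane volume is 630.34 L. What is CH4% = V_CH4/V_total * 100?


CH4% = V_CH4 / V_total * 100
= 630.34 / 892.81 * 100
= 70.6018%

70.6018%


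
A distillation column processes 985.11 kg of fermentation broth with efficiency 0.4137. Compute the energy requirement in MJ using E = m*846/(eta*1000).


E = m * 846 / (eta * 1000)
= 985.11 * 846 / (0.4137 * 1000)
= 2014.5107 MJ

2014.5107 MJ


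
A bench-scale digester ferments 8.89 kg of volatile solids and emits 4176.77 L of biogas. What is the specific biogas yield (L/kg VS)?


Y = V / VS
= 4176.77 / 8.89
= 469.8279 L/kg VS

469.8279 L/kg VS


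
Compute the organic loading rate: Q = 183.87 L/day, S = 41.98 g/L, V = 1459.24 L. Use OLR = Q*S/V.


OLR = Q * S / V
= 183.87 * 41.98 / 1459.24
= 5.2896 g/L/day

5.2896 g/L/day


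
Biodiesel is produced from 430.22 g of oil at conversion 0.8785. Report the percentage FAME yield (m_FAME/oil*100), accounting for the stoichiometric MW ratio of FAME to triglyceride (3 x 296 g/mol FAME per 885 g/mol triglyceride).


m_FAME = oil * conv * (3 * 296 / 885) = oil * conv * (888/885)
= 430.22 * 0.8785 * 888 / 885
= 379.2295 g
Y = m_FAME / oil * 100 = conv * (888/885) * 100
= 0.8785 * 888 / 885 * 100
= 88.15%

88.15%


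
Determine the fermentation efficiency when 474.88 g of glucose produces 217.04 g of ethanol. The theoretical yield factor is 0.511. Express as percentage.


Fermentation efficiency = (actual / (0.511 * glucose)) * 100
= (217.04 / (0.511 * 474.88)) * 100
= 89.4407%

89.4407%


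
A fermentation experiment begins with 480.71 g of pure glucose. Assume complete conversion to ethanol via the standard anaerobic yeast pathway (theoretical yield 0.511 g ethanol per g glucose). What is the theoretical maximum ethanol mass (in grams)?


Theoretical ethanol yield: m_EtOH = 0.511 * m_glucose
m_EtOH = 0.511 * 480.71 = 245.6428 g

245.6428 g


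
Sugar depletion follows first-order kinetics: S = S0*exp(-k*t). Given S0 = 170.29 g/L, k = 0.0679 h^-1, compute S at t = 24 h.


S = S0 * exp(-k * t)
S = 170.29 * exp(-0.0679 * 24)
S = 33.3782 g/L

33.3782 g/L


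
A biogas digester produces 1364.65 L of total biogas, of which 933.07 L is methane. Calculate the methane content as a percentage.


CH4% = V_CH4 / V_total * 100
= 933.07 / 1364.65 * 100
= 68.3743%

68.3743%


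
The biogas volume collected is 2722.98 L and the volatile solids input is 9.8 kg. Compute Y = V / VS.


Y = V / VS
= 2722.98 / 9.8
= 277.8551 L/kg VS

277.8551 L/kg VS


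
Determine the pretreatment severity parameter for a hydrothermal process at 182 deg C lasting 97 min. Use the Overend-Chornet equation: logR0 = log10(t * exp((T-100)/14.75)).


logR0 = log10(t * exp((T - 100) / 14.75))
= log10(97 * exp((182 - 100) / 14.75))
= 4.4012

4.4012


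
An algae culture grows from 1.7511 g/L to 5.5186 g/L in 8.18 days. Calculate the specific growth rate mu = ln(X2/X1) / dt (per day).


mu = ln(X2/X1) / dt
= ln(5.5186/1.7511) / 8.18
= 0.1403 per day

0.1403 per day


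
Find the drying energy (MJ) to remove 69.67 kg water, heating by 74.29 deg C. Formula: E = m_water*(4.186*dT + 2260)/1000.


E = m_water * (4.186 * dT + 2260) / 1000
= 69.67 * (4.186 * 74.29 + 2260) / 1000
= 179.1200 MJ

179.1200 MJ


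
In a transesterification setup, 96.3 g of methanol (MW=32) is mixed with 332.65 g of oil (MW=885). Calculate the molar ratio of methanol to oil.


Molar ratio = n_MeOH / n_oil = (MeOH/32) / (oil/885) = (MeOH * 885) / (32 * oil)
= (96.3 * 885) / (32 * 332.65)
= 8.0063

8.0063


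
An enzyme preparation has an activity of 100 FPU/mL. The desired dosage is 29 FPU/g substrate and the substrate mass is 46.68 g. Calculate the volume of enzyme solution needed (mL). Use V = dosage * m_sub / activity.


V = dosage * m_sub / activity
V = 29 * 46.68 / 100
V = 13.5372 mL

13.5372 mL


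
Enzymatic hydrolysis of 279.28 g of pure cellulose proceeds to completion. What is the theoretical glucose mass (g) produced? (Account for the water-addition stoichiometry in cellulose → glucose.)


glucose = cellulose * 180/162
= 279.28 * 180/162
= 310.3111 g

310.3111 g


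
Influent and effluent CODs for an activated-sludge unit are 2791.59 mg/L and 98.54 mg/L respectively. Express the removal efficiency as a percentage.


eta = (COD_in - COD_out) / COD_in * 100
= (2791.59 - 98.54) / 2791.59 * 100
= 96.4701%

96.4701%


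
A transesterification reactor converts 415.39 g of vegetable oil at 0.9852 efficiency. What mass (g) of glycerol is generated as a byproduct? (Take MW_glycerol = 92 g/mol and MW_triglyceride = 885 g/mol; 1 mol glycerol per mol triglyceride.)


glycerol = oil * conv * (92/885)
= 415.39 * 0.9852 * 92 / 885
= 42.5427 g

42.5427 g


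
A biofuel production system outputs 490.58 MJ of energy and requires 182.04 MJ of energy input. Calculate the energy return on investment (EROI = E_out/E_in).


EROI = E_out / E_in
= 490.58 / 182.04
= 2.6949

2.6949


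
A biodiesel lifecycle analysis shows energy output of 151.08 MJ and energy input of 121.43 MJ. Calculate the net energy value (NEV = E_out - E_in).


NEV = E_out - E_in
= 151.08 - 121.43
= 29.6500 MJ

29.6500 MJ


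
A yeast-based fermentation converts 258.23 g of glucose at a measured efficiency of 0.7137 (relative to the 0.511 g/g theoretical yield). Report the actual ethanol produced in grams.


Actual ethanol: m = 0.511 * 258.23 * 0.7137
m = 94.1767 g

94.1767 g


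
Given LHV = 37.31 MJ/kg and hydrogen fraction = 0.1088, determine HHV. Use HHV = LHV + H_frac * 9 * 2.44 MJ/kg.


HHV = LHV + H_frac * 9 * 2.44
= 37.31 + 0.1088 * 9 * 2.44
= 39.6992 MJ/kg

39.6992 MJ/kg


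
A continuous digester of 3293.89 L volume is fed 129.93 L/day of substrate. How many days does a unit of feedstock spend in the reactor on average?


HRT = V / Q
= 3293.89 / 129.93
= 25.3513 days

25.3513 days


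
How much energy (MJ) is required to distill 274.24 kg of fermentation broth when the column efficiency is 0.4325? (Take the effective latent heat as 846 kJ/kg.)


E = m * 846 / (eta * 1000)
= 274.24 * 846 / (0.4325 * 1000)
= 536.4325 MJ

536.4325 MJ


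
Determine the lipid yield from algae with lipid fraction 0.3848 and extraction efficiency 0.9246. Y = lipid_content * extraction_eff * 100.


Y = lipid_content * extraction_eff * 100
= 0.3848 * 0.9246 * 100
= 35.5786%

35.5786%


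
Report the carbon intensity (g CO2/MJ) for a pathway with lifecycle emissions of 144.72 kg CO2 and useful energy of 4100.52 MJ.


CI = CO2 * 1000 / E
= 144.72 * 1000 / 4100.52
= 35.2931 g CO2/MJ

35.2931 g CO2/MJ


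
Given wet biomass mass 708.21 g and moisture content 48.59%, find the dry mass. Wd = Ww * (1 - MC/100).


Wd = Ww * (1 - MC/100)
= 708.21 * (1 - 48.59/100)
= 364.0908 g

364.0908 g


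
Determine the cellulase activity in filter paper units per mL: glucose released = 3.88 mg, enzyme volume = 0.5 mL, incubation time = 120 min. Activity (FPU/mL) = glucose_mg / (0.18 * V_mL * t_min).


Activity = glucose_mg / (0.18 mg/umol * V_mL * t_min)
= 3.88 / (0.18 * 0.5 * 120)
= 0.3593 FPU/mL

0.3593 FPU/mL


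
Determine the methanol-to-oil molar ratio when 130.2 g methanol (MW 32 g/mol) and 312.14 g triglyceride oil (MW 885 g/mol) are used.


Molar ratio = n_MeOH / n_oil = (MeOH/32) / (oil/885) = (MeOH * 885) / (32 * oil)
= (130.2 * 885) / (32 * 312.14)
= 11.5360

11.5360


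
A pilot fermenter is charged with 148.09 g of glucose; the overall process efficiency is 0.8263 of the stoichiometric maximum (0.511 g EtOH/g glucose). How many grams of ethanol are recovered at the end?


Actual ethanol: m = 0.511 * 148.09 * 0.8263
m = 62.5294 g

62.5294 g


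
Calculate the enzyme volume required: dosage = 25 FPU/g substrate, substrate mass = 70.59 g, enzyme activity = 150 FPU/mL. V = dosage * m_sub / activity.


V = dosage * m_sub / activity
V = 25 * 70.59 / 150
V = 11.7650 mL

11.7650 mL


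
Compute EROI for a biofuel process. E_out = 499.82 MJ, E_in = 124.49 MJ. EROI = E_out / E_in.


EROI = E_out / E_in
= 499.82 / 124.49
= 4.0149

4.0149


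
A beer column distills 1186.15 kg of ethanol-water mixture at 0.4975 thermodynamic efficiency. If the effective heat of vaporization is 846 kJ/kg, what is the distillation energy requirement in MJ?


E = m * 846 / (eta * 1000)
= 1186.15 * 846 / (0.4975 * 1000)
= 2017.0511 MJ

2017.0511 MJ


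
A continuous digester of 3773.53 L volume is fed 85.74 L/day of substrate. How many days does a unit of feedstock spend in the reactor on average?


HRT = V / Q
= 3773.53 / 85.74
= 44.0113 days

44.0113 days


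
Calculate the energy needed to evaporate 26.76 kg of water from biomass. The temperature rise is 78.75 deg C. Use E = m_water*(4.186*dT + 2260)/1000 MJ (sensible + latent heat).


E = m_water * (4.186 * dT + 2260) / 1000
= 26.76 * (4.186 * 78.75 + 2260) / 1000
= 69.2990 MJ

69.2990 MJ


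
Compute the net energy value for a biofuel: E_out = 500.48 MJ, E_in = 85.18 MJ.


NEV = E_out - E_in
= 500.48 - 85.18
= 415.3000 MJ

415.3000 MJ


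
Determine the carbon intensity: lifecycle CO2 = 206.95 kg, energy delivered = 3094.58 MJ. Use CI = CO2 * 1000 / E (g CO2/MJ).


CI = CO2 * 1000 / E
= 206.95 * 1000 / 3094.58
= 66.8750 g CO2/MJ

66.8750 g CO2/MJ


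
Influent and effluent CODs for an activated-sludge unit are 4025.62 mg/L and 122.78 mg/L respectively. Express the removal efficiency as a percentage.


eta = (COD_in - COD_out) / COD_in * 100
= (4025.62 - 122.78) / 4025.62 * 100
= 96.9500%

96.9500%


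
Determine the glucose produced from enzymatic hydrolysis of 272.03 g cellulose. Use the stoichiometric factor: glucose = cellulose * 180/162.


glucose = cellulose * 180/162
= 272.03 * 180/162
= 302.2556 g

302.2556 g


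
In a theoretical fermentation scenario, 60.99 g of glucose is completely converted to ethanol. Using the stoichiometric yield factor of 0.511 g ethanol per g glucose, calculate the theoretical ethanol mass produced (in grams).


Theoretical ethanol yield: m_EtOH = 0.511 * m_glucose
m_EtOH = 0.511 * 60.99 = 31.1659 g

31.1659 g


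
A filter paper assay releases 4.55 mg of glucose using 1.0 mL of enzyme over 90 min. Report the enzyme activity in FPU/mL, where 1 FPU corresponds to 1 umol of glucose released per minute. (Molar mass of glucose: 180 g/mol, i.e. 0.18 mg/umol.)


Activity = glucose_mg / (0.18 mg/umol * V_mL * t_min)
= 4.55 / (0.18 * 1.0 * 90)
= 0.2809 FPU/mL

0.2809 FPU/mL


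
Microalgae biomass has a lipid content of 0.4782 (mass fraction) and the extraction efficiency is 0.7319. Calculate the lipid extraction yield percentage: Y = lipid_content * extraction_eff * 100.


Y = lipid_content * extraction_eff * 100
= 0.4782 * 0.7319 * 100
= 34.9995%

34.9995%


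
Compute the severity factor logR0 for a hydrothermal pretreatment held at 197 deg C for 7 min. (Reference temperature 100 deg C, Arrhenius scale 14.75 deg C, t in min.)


logR0 = log10(t * exp((T - 100) / 14.75))
= log10(7 * exp((197 - 100) / 14.75))
= 3.7011

3.7011


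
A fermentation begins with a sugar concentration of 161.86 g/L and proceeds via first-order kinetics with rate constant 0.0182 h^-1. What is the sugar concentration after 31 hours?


S = S0 * exp(-k * t)
S = 161.86 * exp(-0.0182 * 31)
S = 92.0684 g/L

92.0684 g/L


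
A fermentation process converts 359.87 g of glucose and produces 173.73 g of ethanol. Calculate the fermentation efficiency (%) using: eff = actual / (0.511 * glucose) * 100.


Fermentation efficiency = (actual / (0.511 * glucose)) * 100
= (173.73 / (0.511 * 359.87)) * 100
= 94.4731%

94.4731%


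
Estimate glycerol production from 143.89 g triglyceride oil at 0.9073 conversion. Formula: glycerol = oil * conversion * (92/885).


glycerol = oil * conv * (92/885)
= 143.89 * 0.9073 * 92 / 885
= 13.5714 g

13.5714 g


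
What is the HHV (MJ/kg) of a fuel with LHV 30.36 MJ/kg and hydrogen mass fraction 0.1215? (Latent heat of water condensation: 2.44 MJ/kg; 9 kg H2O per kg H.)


HHV = LHV + H_frac * 9 * 2.44
= 30.36 + 0.1215 * 9 * 2.44
= 33.0281 MJ/kg

33.0281 MJ/kg


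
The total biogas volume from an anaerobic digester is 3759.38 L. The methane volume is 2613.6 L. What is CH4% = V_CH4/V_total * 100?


CH4% = V_CH4 / V_total * 100
= 2613.6 / 3759.38 * 100
= 69.5221%

69.5221%


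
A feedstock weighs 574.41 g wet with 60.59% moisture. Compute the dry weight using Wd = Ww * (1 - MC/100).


Wd = Ww * (1 - MC/100)
= 574.41 * (1 - 60.59/100)
= 226.3750 g

226.3750 g


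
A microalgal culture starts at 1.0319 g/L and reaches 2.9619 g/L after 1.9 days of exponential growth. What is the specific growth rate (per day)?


mu = ln(X2/X1) / dt
= ln(2.9619/1.0319) / 1.9
= 0.5550 per day

0.5550 per day


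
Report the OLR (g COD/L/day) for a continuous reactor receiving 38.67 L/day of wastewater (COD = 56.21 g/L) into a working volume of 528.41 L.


OLR = Q * S / V
= 38.67 * 56.21 / 528.41
= 4.1135 g/L/day

4.1135 g/L/day


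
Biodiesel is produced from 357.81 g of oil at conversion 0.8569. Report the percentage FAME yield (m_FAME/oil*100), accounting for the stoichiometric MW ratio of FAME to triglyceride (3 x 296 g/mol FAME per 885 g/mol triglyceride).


m_FAME = oil * conv * (3 * 296 / 885) = oil * conv * (888/885)
= 357.81 * 0.8569 * 888 / 885
= 307.6467 g
Y = m_FAME / oil * 100 = conv * (888/885) * 100
= 0.8569 * 888 / 885 * 100
= 85.98%

85.98%


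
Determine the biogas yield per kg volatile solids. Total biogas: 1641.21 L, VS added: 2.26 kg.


Y = V / VS
= 1641.21 / 2.26
= 726.1991 L/kg VS

726.1991 L/kg VS


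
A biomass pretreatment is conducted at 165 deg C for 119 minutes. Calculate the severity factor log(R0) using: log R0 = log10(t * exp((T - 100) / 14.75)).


logR0 = log10(t * exp((T - 100) / 14.75))
= log10(119 * exp((165 - 100) / 14.75))
= 3.9894

3.9894


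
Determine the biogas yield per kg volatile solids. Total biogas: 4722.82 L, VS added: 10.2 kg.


Y = V / VS
= 4722.82 / 10.2
= 463.0216 L/kg VS

463.0216 L/kg VS


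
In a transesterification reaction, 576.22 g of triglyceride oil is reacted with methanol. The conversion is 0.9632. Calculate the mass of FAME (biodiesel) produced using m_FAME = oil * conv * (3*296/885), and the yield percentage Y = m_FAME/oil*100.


m_FAME = oil * conv * (3 * 296 / 885) = oil * conv * (888/885)
= 576.22 * 0.9632 * 888 / 885
= 556.8965 g
Y = m_FAME / oil * 100 = conv * (888/885) * 100
= 0.9632 * 888 / 885 * 100
= 96.65%

556.8965 g FAME; Y = 96.65%


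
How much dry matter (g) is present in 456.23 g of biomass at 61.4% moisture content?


Wd = Ww * (1 - MC/100)
= 456.23 * (1 - 61.4/100)
= 176.1048 g

176.1048 g
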